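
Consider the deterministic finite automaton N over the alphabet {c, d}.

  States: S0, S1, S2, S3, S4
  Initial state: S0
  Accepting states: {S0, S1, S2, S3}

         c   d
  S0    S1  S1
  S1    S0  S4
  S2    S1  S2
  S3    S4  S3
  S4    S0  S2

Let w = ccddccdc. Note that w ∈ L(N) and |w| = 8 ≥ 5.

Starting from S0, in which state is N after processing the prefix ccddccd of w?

S4

State sequence: S0 -c-> S1 -c-> S0 -d-> S1 -d-> S4 -c-> S0 -c-> S1 -d-> S4

After reading 7 characters, N is in state S4.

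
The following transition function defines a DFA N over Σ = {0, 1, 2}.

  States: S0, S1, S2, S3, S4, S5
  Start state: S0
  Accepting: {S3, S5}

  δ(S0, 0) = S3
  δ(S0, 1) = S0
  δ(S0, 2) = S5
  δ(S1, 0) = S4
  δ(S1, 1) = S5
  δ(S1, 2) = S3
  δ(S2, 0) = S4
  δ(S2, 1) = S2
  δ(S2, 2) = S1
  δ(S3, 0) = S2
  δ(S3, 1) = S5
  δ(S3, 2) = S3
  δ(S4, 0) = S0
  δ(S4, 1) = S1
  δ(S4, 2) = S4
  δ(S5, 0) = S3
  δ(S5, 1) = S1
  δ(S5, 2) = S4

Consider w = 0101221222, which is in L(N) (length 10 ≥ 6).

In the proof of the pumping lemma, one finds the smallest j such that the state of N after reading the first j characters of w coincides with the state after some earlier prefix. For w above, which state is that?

State sequence: S0 -0-> S3 -1-> S5 -0-> S3 -1-> S5 -2-> S4 -2-> S4 -1-> S1 -2-> S3 -2-> S3 -2-> S3
First repeat at step 3: S3 was already visited.

The earliest repeat is at step j = 3: N is in S3, which it already visited at step i = 1.
Pumping length from the standard proof: p = 6 (the number of states). The repeated state found above gives |xy| = j ≤ 6 and |y| = j − i ≥ 1.

S3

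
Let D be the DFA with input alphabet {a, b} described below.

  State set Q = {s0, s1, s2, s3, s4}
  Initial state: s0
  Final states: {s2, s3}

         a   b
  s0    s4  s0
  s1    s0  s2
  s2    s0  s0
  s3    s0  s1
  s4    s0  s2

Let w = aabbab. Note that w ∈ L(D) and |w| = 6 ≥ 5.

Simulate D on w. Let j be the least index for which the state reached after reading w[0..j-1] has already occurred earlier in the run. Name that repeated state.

State sequence: s0 -a-> s4 -a-> s0 -b-> s0 -b-> s0 -a-> s4 -b-> s2
First repeat at step 2: s0 was already visited.

The earliest repeat is at step j = 2: D is in s0, which it already visited at step i = 0.

s0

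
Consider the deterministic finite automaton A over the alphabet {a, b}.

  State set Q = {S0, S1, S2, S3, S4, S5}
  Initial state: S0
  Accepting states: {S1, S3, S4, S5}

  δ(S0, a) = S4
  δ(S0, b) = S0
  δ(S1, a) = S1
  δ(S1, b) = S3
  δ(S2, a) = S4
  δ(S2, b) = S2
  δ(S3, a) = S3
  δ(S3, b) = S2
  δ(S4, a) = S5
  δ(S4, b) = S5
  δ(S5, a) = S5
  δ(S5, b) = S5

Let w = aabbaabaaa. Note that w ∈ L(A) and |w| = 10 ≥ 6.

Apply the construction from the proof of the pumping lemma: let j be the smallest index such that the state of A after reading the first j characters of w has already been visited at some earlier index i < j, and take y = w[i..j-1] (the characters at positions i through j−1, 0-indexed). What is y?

b

Run of A on w = a a b b a a b a a a:
  step 0: S0  (start)
  step 1: S4  (read a: S0→S4)
  step 2: S5  (read a: S4→S5)
  step 3: S5  (read b: S5→S5)   ← first repeat (S5 seen earlier)
  step 4: S5  (read b: S5→S5)
  step 5: S5  (read a: S5→S5)
  step 6: S5  (read a: S5→S5)
  step 7: S5  (read b: S5→S5)
  step 8: S5  (read a: S5→S5)
  step 9: S5  (read a: S5→S5)
  step 10: S5  (read a: S5→S5)

So i = 2, j = 3, giving x = w[0:2] = aa, y = w[2:3] = b, z = w[3:10] = baabaaa.
Check: |xy| = 3 ≤ 6 and |y| = 1 ≥ 1. Reading y takes A from S5 back to S5, so every xyⁱz is accepted.
Pumping length from the standard proof: p = 6 (the number of states). The repeated state found above gives |xy| = j ≤ 6 and |y| = j − i ≥ 1.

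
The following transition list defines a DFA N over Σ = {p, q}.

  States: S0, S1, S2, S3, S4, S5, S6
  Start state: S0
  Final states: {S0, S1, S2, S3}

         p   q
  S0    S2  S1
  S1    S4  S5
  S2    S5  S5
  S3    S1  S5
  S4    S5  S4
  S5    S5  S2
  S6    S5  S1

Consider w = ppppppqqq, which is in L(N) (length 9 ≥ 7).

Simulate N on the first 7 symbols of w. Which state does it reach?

S2

Run of N on the first 7 characters of w = p p p p p p q:
  step 0: S0  (start)
  step 1: S2  (read p: S0→S2)
  step 2: S5  (read p: S2→S5)
  step 3: S5  (read p: S5→S5)
  step 4: S5  (read p: S5→S5)
  step 5: S5  (read p: S5→S5)
  step 6: S5  (read p: S5→S5)
  step 7: S2  (read q: S5→S2)

After reading 7 characters, N is in state S2.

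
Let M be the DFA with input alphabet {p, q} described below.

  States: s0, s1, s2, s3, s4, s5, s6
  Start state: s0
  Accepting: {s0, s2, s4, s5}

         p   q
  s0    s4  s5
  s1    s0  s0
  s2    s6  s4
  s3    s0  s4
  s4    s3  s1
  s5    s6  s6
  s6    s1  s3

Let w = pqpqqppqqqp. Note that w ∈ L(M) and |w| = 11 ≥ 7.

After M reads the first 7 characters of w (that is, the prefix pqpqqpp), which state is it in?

State sequence: s0 -p-> s4 -q-> s1 -p-> s0 -q-> s5 -q-> s6 -p-> s1 -p-> s0

After reading 7 characters, M is in state s0.

s0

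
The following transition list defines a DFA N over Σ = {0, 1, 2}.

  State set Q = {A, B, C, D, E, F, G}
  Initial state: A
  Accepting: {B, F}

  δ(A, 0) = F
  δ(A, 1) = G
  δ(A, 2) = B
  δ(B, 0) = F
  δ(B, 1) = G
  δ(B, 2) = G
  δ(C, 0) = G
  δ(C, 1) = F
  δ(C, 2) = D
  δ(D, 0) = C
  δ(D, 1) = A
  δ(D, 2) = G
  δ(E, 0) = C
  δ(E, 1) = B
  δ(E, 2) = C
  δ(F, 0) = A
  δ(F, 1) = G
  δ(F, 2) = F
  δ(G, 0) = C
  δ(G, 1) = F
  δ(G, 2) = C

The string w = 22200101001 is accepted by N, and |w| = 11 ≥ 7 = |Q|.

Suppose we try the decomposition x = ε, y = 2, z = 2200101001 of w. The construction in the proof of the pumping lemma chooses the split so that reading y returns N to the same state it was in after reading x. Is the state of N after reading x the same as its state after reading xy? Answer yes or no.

State sequence: A -2-> B

After x (step 0): A. After xy (step 1): B.
They differ (A ≠ B), so y is not a cycle from the state after x; this split is not the one the pumping-lemma construction produces, and pumping y need not keep the string in L(N).

no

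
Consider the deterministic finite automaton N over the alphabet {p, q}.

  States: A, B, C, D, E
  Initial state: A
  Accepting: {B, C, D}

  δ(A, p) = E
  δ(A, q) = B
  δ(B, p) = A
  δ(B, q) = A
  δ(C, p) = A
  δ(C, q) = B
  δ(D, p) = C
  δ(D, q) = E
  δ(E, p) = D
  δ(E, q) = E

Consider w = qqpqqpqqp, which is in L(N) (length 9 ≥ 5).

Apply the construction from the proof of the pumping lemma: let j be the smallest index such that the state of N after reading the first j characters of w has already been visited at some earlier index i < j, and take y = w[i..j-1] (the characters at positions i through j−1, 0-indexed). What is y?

qq

Run of N on w = q q p q q p q q p:
  step 0: A  (start)
  step 1: B  (read q: A→B)
  step 2: A  (read q: B→A)   ← first repeat (A seen earlier)
  step 3: E  (read p: A→E)
  step 4: E  (read q: E→E)
  step 5: E  (read q: E→E)
  step 6: D  (read p: E→D)
  step 7: E  (read q: D→E)
  step 8: E  (read q: E→E)
  step 9: D  (read p: E→D)

So i = 0, j = 2, giving x = w[0:0] = ε, y = w[0:2] = qq, z = w[2:9] = pqqpqqp.
Check: |xy| = 2 ≤ 5 and |y| = 2 ≥ 1. Reading y takes N from A back to A, so every xyⁱz is accepted.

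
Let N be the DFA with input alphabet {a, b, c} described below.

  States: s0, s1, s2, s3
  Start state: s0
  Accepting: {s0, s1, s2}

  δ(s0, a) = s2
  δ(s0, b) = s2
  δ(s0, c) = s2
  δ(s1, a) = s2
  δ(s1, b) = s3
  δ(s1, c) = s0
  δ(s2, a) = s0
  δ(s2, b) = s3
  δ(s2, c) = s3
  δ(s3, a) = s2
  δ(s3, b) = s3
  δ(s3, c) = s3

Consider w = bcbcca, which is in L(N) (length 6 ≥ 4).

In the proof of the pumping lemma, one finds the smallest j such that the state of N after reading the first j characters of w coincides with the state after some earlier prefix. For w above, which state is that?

s3

State sequence: s0 -b-> s2 -c-> s3 -b-> s3 -c-> s3 -c-> s3 -a-> s2
First repeat at step 3: s3 was already visited.

The earliest repeat is at step j = 3: N is in s3, which it already visited at step i = 2.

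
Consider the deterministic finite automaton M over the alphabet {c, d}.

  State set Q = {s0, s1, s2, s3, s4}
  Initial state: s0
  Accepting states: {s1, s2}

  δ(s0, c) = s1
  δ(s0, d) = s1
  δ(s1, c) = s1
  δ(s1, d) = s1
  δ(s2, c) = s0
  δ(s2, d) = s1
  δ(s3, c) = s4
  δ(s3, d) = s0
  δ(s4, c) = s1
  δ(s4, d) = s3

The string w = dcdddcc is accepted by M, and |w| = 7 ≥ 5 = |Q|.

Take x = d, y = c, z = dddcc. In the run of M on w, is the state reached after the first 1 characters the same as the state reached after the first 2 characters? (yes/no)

yes

Run of M on the first 2 characters of w = d c:
  step 0: s0  (start)
  step 1: s1  (read d: s0→s1)
  step 2: s1  (read c: s1→s1)

After x (step 1): s1. After xy (step 2): s1.
They match, so y = c drives M around a cycle from s1 back to itself; pumping y any number of times keeps M in s1 before reading z, and xyⁱz ∈ L(M) for every i ≥ 0.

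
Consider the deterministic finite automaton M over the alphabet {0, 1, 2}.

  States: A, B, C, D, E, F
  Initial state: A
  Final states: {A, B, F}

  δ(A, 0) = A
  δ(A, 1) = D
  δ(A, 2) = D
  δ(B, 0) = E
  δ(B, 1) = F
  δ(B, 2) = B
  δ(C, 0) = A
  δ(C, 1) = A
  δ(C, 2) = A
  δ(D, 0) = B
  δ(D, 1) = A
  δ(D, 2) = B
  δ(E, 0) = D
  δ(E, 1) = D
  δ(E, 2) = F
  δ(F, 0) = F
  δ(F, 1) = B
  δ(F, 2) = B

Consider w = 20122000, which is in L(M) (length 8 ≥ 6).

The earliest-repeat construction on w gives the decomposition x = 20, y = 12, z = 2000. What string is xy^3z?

xy^3z = 20·12·12·12·2000 = 201212122000.
Reading y = 12 takes M from B back to B, so after x·y·y·y the machine is still in B, and z then leads to the accepting state B. Hence 201212122000 ∈ L(M).

201212122000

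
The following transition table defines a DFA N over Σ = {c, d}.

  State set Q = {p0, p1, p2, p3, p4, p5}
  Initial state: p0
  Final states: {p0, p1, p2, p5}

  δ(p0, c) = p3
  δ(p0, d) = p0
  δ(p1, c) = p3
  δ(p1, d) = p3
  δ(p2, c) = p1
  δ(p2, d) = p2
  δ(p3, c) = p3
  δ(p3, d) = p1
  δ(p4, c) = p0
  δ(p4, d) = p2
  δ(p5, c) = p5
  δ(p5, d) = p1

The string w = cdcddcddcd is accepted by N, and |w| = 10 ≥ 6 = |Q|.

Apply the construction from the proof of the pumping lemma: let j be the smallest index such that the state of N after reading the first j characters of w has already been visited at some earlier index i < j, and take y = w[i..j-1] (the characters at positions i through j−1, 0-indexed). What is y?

dc

State sequence: p0 -c-> p3 -d-> p1 -c-> p3 -d-> p1 -d-> p3 -c-> p3 -d-> p1 -d-> p3 -c-> p3 -d-> p1
First repeat at step 3: p3 was already visited.

So i = 1, j = 3, giving x = w[0:1] = c, y = w[1:3] = dc, z = w[3:10] = ddcddcd.
Check: |xy| = 3 ≤ 6 and |y| = 2 ≥ 1. Reading y takes N from p3 back to p3, so every xyⁱz is accepted.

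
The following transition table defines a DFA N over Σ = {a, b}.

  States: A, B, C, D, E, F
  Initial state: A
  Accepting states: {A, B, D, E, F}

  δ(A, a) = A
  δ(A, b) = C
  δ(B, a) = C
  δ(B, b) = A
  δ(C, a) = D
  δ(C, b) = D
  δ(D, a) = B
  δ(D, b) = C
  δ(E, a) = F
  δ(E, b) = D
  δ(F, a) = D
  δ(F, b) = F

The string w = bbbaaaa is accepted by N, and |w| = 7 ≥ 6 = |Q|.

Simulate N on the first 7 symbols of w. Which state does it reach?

State sequence: A -b-> C -b-> D -b-> C -a-> D -a-> B -a-> C -a-> D

After reading 7 characters, N is in state D.

D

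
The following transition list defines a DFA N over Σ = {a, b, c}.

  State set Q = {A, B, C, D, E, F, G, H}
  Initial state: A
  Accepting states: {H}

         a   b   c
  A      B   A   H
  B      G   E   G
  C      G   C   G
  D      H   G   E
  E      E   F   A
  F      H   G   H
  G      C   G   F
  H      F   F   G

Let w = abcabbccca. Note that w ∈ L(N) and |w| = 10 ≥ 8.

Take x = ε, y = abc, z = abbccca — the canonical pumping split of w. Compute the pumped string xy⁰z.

xy⁰z = xz = ε·abbccca = abbccca.
Reading y = abc takes N from A back to A, so after x the machine is still in A, and z then leads to the accepting state H. Hence abbccca ∈ L(N).

abbccca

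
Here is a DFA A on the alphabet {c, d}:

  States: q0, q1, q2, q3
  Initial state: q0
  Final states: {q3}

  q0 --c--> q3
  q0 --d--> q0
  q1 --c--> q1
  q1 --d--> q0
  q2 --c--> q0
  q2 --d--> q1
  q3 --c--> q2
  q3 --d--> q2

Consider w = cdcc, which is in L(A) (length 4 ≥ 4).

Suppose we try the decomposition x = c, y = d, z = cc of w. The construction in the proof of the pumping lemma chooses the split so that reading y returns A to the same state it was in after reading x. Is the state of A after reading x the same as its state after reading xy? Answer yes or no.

no

Run of A on the first 2 characters of w = c d:
  step 0: q0  (start)
  step 1: q3  (read c: q0→q3)
  step 2: q2  (read d: q3→q2)

After x (step 1): q3. After xy (step 2): q2.
They differ (q3 ≠ q2), so y is not a cycle from the state after x; this split is not the one the pumping-lemma construction produces, and pumping y need not keep the string in L(A).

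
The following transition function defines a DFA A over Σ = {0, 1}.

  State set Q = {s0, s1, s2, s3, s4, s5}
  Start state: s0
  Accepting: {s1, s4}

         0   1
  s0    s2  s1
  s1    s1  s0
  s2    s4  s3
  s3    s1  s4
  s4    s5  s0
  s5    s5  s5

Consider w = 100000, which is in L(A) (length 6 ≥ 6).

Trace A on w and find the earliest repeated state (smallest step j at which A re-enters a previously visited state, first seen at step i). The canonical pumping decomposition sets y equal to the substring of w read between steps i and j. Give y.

Run of A on w = 1 0 0 0 0 0:
  step 0: s0  (start)
  step 1: s1  (read 1: s0→s1)
  step 2: s1  (read 0: s1→s1)   ← first repeat (s1 seen earlier)
  step 3: s1  (read 0: s1→s1)
  step 4: s1  (read 0: s1→s1)
  step 5: s1  (read 0: s1→s1)
  step 6: s1  (read 0: s1→s1)

So i = 1, j = 2, giving x = w[0:1] = 1, y = w[1:2] = 0, z = w[2:6] = 0000.
Check: |xy| = 2 ≤ 6 and |y| = 1 ≥ 1. Reading y takes A from s1 back to s1, so every xyⁱz is accepted.
With |Q| = 6, pigeonhole forces a state repeat no later than step 6; the substring read between the first and second visits to that state can be pumped.

0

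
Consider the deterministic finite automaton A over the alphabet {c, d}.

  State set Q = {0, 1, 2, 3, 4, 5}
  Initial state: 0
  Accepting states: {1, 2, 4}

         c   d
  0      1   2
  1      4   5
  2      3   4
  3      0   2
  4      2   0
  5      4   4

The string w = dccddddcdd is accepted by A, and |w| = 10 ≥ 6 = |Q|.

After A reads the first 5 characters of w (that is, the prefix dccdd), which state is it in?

4

Run of A on the first 5 characters of w = d c c d d:
  step 0: 0  (start)
  step 1: 2  (read d: 0→2)
  step 2: 3  (read c: 2→3)
  step 3: 0  (read c: 3→0)
  step 4: 2  (read d: 0→2)
  step 5: 4  (read d: 2→4)

After reading 5 characters, A is in state 4.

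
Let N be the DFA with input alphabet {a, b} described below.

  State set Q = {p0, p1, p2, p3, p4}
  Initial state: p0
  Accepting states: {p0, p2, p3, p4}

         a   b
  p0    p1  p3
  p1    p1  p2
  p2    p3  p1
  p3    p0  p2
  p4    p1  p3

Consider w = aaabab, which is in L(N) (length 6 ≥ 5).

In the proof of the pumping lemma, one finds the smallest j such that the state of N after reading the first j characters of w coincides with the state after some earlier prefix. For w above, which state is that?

State sequence: p0 -a-> p1 -a-> p1 -a-> p1 -b-> p2 -a-> p3 -b-> p2
First repeat at step 2: p1 was already visited.

The earliest repeat is at step j = 2: N is in p1, which it already visited at step i = 1.

p1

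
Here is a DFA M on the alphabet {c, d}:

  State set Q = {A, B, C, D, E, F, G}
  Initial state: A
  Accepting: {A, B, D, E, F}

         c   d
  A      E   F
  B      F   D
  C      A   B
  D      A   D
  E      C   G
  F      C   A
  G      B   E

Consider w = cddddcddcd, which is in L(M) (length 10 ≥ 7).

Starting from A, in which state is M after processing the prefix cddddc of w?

Run of M on the first 6 characters of w = c d d d d c:
  step 0: A  (start)
  step 1: E  (read c: A→E)
  step 2: G  (read d: E→G)
  step 3: E  (read d: G→E)
  step 4: G  (read d: E→G)
  step 5: E  (read d: G→E)
  step 6: C  (read c: E→C)

After reading 6 characters, M is in state C.
(This kind of state-tracing is the core of the pumping-lemma construction: with 7 states, pigeonhole forces a repeat within the first 7 steps.)

C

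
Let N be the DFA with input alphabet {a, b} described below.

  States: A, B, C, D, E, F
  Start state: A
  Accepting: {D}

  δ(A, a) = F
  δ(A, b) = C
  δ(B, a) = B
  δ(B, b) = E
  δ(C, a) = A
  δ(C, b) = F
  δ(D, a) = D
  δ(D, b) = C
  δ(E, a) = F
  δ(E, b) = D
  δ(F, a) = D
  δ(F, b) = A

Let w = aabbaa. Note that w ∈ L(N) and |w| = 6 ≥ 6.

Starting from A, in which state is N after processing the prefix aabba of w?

D

Run of N on the first 5 characters of w = a a b b a:
  step 0: A  (start)
  step 1: F  (read a: A→F)
  step 2: D  (read a: F→D)
  step 3: C  (read b: D→C)
  step 4: F  (read b: C→F)
  step 5: D  (read a: F→D)

After reading 5 characters, N is in state D.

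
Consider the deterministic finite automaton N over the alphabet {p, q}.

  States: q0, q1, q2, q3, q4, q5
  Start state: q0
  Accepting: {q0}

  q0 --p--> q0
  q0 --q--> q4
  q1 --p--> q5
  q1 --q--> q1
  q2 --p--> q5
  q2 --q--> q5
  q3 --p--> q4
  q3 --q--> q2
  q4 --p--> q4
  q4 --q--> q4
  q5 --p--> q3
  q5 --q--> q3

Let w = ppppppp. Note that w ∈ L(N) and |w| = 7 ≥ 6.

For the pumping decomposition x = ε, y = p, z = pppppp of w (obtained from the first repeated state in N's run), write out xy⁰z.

xy⁰z = xz = ε·pppppp = pppppp.
Reading y = p takes N from q0 back to q0, so after x the machine is still in q0, and z then leads to the accepting state q0. Hence pppppp ∈ L(N).

pppppp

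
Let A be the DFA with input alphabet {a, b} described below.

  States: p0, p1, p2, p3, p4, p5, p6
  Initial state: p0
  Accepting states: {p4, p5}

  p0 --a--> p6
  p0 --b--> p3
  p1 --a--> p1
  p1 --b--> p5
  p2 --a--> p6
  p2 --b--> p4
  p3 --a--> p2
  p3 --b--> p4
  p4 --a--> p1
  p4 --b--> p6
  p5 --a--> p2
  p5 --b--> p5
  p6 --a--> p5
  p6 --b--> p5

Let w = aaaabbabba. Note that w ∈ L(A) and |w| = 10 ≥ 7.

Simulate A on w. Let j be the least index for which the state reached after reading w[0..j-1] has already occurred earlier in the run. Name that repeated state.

State sequence: p0 -a-> p6 -a-> p5 -a-> p2 -a-> p6 -b-> p5 -b-> p5 -a-> p2 -b-> p4 -b-> p6 -a-> p5
First repeat at step 4: p6 was already visited.

The earliest repeat is at step j = 4: A is in p6, which it already visited at step i = 1.
With |Q| = 7, pigeonhole forces a state repeat no later than step 7; the substring read between the first and second visits to that state can be pumped.

p6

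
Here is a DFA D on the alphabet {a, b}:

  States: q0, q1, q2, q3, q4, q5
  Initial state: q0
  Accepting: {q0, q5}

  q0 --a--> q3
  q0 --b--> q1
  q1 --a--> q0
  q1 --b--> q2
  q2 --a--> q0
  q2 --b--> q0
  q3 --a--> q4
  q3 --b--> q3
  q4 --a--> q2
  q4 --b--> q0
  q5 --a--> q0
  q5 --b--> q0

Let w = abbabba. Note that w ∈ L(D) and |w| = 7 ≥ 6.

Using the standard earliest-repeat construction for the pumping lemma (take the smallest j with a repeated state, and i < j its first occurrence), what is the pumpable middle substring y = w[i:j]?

b

State sequence: q0 -a-> q3 -b-> q3 -b-> q3 -a-> q4 -b-> q0 -b-> q1 -a-> q0
First repeat at step 2: q3 was already visited.

So i = 1, j = 2, giving x = w[0:1] = a, y = w[1:2] = b, z = w[2:7] = babba.
Check: |xy| = 2 ≤ 6 and |y| = 1 ≥ 1. Reading y takes D from q3 back to q3, so every xyⁱz is accepted.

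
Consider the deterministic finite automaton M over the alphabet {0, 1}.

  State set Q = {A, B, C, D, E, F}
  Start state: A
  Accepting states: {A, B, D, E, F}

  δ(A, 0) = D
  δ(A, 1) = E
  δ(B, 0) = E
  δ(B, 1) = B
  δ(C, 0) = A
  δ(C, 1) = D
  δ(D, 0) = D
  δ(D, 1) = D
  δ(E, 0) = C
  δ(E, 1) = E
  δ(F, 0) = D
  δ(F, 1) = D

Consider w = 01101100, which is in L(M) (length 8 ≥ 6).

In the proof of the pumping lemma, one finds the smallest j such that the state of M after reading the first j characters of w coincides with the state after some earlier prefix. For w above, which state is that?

State sequence: A -0-> D -1-> D -1-> D -0-> D -1-> D -1-> D -0-> D -0-> D
First repeat at step 2: D was already visited.

The earliest repeat is at step j = 2: M is in D, which it already visited at step i = 1.

D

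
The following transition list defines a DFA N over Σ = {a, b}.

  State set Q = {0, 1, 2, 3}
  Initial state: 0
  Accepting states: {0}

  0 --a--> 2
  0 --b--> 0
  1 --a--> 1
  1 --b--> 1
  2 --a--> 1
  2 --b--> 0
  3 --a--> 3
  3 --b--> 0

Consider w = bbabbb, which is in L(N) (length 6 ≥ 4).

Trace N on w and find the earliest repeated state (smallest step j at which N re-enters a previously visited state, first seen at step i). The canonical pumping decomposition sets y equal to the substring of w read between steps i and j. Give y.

b

Run of N on w = b b a b b b:
  step 0: 0  (start)
  step 1: 0  (read b: 0→0)   ← first repeat (0 seen earlier)
  step 2: 0  (read b: 0→0)
  step 3: 2  (read a: 0→2)
  step 4: 0  (read b: 2→0)
  step 5: 0  (read b: 0→0)
  step 6: 0  (read b: 0→0)

So i = 0, j = 1, giving x = w[0:0] = ε, y = w[0:1] = b, z = w[1:6] = babbb.
Check: |xy| = 1 ≤ 4 and |y| = 1 ≥ 1. Reading y takes N from 0 back to 0, so every xyⁱz is accepted.
The DFA has 4 states, so the proof of the pumping lemma guarantees a repeated state among the first 4+1 visited; the segment between the two visits is the pumpable y.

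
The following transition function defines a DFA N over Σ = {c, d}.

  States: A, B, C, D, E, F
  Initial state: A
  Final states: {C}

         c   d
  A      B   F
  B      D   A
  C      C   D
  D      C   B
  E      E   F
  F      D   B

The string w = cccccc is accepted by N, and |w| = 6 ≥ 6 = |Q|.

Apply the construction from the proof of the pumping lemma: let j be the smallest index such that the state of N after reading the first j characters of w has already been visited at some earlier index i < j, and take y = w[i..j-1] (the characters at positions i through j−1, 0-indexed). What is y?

Run of N on w = c c c c c c:
  step 0: A  (start)
  step 1: B  (read c: A→B)
  step 2: D  (read c: B→D)
  step 3: C  (read c: D→C)
  step 4: C  (read c: C→C)   ← first repeat (C seen earlier)
  step 5: C  (read c: C→C)
  step 6: C  (read c: C→C)

So i = 3, j = 4, giving x = w[0:3] = ccc, y = w[3:4] = c, z = w[4:6] = cc.
Check: |xy| = 4 ≤ 6 and |y| = 1 ≥ 1. Reading y takes N from C back to C, so every xyⁱz is accepted.

c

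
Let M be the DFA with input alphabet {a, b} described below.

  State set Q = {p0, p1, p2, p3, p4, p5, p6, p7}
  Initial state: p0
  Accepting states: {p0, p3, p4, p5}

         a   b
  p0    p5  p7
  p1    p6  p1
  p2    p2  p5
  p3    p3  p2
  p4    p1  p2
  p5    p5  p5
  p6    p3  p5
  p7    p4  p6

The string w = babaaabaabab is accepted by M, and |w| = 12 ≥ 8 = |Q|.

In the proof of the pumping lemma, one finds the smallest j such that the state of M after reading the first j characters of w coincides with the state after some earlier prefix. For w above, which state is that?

p2

Run of M on w = b a b a a a b a a b a b:
  step 0: p0  (start)
  step 1: p7  (read b: p0→p7)
  step 2: p4  (read a: p7→p4)
  step 3: p2  (read b: p4→p2)
  step 4: p2  (read a: p2→p2)   ← first repeat (p2 seen earlier)
  step 5: p2  (read a: p2→p2)
  step 6: p2  (read a: p2→p2)
  step 7: p5  (read b: p2→p5)
  step 8: p5  (read a: p5→p5)
  step 9: p5  (read a: p5→p5)
  step 10: p5  (read b: p5→p5)
  step 11: p5  (read a: p5→p5)
  step 12: p5  (read b: p5→p5)

The earliest repeat is at step j = 4: M is in p2, which it already visited at step i = 3.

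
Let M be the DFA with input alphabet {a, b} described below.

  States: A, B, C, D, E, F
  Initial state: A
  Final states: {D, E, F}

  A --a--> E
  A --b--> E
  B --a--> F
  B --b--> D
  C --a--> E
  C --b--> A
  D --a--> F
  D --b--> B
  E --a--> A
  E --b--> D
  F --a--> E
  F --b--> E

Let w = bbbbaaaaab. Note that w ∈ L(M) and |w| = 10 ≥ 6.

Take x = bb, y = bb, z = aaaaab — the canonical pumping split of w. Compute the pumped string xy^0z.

xy⁰z = xz = bb·aaaaab = bbaaaaab.
Reading y = bb takes M from D back to D, so after x the machine is still in D, and z then leads to the accepting state E. Hence bbaaaaab ∈ L(M).

bbaaaaab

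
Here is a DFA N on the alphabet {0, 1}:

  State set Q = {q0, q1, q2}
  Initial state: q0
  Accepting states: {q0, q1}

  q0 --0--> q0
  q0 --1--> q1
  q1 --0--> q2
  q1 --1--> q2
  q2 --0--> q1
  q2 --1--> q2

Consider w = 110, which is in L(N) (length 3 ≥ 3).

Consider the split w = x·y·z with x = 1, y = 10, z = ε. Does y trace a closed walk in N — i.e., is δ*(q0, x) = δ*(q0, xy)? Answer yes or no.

State sequence: q0 -1-> q1 -1-> q2 -0-> q1

After x (step 1): q1. After xy (step 3): q1.
They match, so y = 10 drives N around a cycle from q1 back to itself; pumping y any number of times keeps N in q1 before reading z, and xyⁱz ∈ L(N) for every i ≥ 0.

yes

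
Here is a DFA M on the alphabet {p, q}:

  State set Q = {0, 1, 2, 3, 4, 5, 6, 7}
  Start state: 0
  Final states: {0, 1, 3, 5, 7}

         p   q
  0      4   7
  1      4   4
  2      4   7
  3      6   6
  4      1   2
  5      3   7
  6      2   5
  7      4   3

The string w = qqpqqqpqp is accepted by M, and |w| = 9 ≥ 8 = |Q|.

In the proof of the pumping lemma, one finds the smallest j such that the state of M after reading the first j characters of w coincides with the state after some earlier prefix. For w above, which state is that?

7

State sequence: 0 -q-> 7 -q-> 3 -p-> 6 -q-> 5 -q-> 7 -q-> 3 -p-> 6 -q-> 5 -p-> 3
First repeat at step 5: 7 was already visited.

The earliest repeat is at step j = 5: M is in 7, which it already visited at step i = 1.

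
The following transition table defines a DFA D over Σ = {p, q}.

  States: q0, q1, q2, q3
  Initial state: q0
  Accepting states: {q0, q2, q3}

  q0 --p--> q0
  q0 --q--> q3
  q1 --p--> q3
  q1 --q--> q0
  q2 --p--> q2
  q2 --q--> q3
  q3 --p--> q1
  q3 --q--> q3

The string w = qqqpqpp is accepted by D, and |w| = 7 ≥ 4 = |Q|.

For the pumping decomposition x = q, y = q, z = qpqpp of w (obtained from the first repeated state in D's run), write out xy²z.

xy^2z = q·q·q·qpqpp = qqqqpqpp.
Reading y = q takes D from q3 back to q3, so after x·y·y the machine is still in q3, and z then leads to the accepting state q0. Hence qqqqpqpp ∈ L(D).

qqqqpqpp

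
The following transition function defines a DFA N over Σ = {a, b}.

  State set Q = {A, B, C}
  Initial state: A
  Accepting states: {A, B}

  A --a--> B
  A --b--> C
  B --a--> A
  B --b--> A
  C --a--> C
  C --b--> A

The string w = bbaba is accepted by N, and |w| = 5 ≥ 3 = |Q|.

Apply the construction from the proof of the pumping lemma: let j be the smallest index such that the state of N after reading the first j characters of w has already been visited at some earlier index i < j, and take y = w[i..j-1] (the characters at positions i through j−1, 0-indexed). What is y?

bb

State sequence: A -b-> C -b-> A -a-> B -b-> A -a-> B
First repeat at step 2: A was already visited.

So i = 0, j = 2, giving x = w[0:0] = ε, y = w[0:2] = bb, z = w[2:5] = aba.
Check: |xy| = 2 ≤ 3 and |y| = 2 ≥ 1. Reading y takes N from A back to A, so every xyⁱz is accepted.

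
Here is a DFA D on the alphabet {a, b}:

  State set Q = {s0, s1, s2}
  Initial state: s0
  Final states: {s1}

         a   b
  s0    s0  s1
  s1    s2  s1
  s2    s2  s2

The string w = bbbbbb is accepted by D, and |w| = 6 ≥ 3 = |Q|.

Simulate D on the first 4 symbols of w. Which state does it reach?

s1

Run of D on the first 4 characters of w = b b b b:
  step 0: s0  (start)
  step 1: s1  (read b: s0→s1)
  step 2: s1  (read b: s1→s1)
  step 3: s1  (read b: s1→s1)
  step 4: s1  (read b: s1→s1)

After reading 4 characters, D is in state s1.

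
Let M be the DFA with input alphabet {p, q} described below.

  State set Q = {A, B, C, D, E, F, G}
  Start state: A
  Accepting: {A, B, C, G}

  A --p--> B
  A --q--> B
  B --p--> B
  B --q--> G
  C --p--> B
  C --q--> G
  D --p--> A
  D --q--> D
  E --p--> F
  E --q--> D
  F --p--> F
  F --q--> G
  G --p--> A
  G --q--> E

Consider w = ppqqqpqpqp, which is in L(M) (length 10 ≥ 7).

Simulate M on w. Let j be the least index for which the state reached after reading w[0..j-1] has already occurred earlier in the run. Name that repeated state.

B

State sequence: A -p-> B -p-> B -q-> G -q-> E -q-> D -p-> A -q-> B -p-> B -q-> G -p-> A
First repeat at step 2: B was already visited.

The earliest repeat is at step j = 2: M is in B, which it already visited at step i = 1.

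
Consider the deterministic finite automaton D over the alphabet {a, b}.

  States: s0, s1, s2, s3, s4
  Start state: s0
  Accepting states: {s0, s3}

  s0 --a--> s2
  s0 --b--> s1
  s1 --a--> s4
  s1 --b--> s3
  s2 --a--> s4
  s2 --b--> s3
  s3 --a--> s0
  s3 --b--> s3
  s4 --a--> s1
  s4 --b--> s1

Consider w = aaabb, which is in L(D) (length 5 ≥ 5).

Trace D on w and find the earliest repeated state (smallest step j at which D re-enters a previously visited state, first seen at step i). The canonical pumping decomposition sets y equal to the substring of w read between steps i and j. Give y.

b

Run of D on w = a a a b b:
  step 0: s0  (start)
  step 1: s2  (read a: s0→s2)
  step 2: s4  (read a: s2→s4)
  step 3: s1  (read a: s4→s1)
  step 4: s3  (read b: s1→s3)
  step 5: s3  (read b: s3→s3)   ← first repeat (s3 seen earlier)

So i = 4, j = 5, giving x = w[0:4] = aaab, y = w[4:5] = b, z = w[5:5] = ε.
Check: |xy| = 5 ≤ 5 and |y| = 1 ≥ 1. Reading y takes D from s3 back to s3, so every xyⁱz is accepted.
With |Q| = 5, pigeonhole forces a state repeat no later than step 5; the substring read between the first and second visits to that state can be pumped.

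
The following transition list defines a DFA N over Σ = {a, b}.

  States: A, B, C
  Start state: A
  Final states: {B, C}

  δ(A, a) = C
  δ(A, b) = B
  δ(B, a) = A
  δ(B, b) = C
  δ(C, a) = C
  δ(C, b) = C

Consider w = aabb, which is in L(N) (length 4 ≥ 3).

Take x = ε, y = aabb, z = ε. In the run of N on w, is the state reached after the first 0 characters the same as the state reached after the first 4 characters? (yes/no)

State sequence: A -a-> C -a-> C -b-> C -b-> C

After x (step 0): A. After xy (step 4): C.
They differ (A ≠ C), so y is not a cycle from the state after x; this split is not the one the pumping-lemma construction produces, and pumping y need not keep the string in L(N).

no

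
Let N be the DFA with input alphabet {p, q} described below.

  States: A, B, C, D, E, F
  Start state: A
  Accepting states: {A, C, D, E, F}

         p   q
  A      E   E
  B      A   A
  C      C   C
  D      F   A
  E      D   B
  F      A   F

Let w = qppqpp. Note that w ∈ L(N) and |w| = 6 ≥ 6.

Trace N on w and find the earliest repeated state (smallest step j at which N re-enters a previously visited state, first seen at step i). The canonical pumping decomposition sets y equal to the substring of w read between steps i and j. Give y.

State sequence: A -q-> E -p-> D -p-> F -q-> F -p-> A -p-> E
First repeat at step 4: F was already visited.

So i = 3, j = 4, giving x = w[0:3] = qpp, y = w[3:4] = q, z = w[4:6] = pp.
Check: |xy| = 4 ≤ 6 and |y| = 1 ≥ 1. Reading y takes N from F back to F, so every xyⁱz is accepted.

q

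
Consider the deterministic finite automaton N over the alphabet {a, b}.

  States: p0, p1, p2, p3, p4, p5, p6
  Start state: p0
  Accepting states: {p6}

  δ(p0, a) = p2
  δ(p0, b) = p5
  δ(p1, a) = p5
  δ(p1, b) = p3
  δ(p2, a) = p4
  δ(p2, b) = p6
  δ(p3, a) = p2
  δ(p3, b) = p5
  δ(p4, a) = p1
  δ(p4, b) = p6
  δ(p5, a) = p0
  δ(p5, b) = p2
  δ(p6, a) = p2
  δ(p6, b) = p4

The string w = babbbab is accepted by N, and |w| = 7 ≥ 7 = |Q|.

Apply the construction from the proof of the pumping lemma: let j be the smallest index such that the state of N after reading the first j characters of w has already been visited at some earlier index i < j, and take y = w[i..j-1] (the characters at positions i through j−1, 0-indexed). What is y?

ba

State sequence: p0 -b-> p5 -a-> p0 -b-> p5 -b-> p2 -b-> p6 -a-> p2 -b-> p6
First repeat at step 2: p0 was already visited.

So i = 0, j = 2, giving x = w[0:0] = ε, y = w[0:2] = ba, z = w[2:7] = bbbab.
Check: |xy| = 2 ≤ 7 and |y| = 2 ≥ 1. Reading y takes N from p0 back to p0, so every xyⁱz is accepted.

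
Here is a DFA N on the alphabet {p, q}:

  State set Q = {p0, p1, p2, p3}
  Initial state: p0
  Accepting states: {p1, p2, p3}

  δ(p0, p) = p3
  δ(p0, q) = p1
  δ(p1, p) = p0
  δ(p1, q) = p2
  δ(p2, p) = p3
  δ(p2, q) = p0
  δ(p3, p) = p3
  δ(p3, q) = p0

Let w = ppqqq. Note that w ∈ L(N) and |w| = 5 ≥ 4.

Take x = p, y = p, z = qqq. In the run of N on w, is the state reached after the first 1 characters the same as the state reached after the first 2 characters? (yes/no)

yes

State sequence: p0 -p-> p3 -p-> p3

After x (step 1): p3. After xy (step 2): p3.
They match, so y = p drives N around a cycle from p3 back to itself; pumping y any number of times keeps N in p3 before reading z, and xyⁱz ∈ L(N) for every i ≥ 0.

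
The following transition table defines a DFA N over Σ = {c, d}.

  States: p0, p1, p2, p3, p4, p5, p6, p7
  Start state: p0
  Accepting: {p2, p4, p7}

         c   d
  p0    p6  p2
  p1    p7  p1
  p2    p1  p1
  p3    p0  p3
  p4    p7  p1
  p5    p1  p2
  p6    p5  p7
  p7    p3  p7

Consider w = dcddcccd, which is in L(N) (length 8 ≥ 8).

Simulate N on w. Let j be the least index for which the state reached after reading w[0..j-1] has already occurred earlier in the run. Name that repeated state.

State sequence: p0 -d-> p2 -c-> p1 -d-> p1 -d-> p1 -c-> p7 -c-> p3 -c-> p0 -d-> p2
First repeat at step 3: p1 was already visited.

The earliest repeat is at step j = 3: N is in p1, which it already visited at step i = 2.

p1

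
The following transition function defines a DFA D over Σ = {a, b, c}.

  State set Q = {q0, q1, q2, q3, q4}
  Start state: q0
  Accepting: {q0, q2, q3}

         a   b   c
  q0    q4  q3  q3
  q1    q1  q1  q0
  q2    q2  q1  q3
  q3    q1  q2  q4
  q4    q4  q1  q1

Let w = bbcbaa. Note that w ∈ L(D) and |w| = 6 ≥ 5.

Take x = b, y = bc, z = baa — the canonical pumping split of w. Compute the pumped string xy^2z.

bbcbcbaa

xy^2z = b·bc·bc·baa = bbcbcbaa.
Reading y = bc takes D from q3 back to q3, so after x·y·y the machine is still in q3, and z then leads to the accepting state q2. Hence bbcbcbaa ∈ L(D).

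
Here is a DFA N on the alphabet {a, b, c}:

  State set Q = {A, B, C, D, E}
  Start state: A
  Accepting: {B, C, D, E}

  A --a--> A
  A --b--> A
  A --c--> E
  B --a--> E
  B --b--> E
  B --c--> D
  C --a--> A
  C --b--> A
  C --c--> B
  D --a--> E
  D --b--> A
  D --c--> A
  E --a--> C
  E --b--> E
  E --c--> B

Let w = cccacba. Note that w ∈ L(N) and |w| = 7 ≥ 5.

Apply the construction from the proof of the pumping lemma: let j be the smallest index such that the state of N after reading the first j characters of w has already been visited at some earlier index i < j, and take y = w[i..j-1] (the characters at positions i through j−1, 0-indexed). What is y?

State sequence: A -c-> E -c-> B -c-> D -a-> E -c-> B -b-> E -a-> C
First repeat at step 4: E was already visited.

So i = 1, j = 4, giving x = w[0:1] = c, y = w[1:4] = cca, z = w[4:7] = cba.
Check: |xy| = 4 ≤ 5 and |y| = 3 ≥ 1. Reading y takes N from E back to E, so every xyⁱz is accepted.
Pumping length from the standard proof: p = 5 (the number of states). The repeated state found above gives |xy| = j ≤ 5 and |y| = j − i ≥ 1.

cca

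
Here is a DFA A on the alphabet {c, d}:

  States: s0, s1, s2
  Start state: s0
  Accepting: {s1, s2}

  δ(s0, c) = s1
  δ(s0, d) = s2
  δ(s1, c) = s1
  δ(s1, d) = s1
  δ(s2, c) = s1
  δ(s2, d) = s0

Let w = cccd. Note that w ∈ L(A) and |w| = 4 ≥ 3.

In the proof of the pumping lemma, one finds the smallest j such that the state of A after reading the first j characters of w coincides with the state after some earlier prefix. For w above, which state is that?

State sequence: s0 -c-> s1 -c-> s1 -c-> s1 -d-> s1
First repeat at step 2: s1 was already visited.

The earliest repeat is at step j = 2: A is in s1, which it already visited at step i = 1.
Pumping length from the standard proof: p = 3 (the number of states). The repeated state found above gives |xy| = j ≤ 3 and |y| = j − i ≥ 1.

s1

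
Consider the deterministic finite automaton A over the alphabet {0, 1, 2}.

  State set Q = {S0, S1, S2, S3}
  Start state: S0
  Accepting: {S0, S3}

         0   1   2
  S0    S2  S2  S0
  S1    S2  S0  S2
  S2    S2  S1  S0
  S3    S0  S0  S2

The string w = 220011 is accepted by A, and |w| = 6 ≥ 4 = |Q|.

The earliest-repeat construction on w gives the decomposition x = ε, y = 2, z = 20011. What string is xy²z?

xy^2z = ε·2·2·20011 = 2220011.
Reading y = 2 takes A from S0 back to S0, so after x·y·y the machine is still in S0, and z then leads to the accepting state S0. Hence 2220011 ∈ L(A).

2220011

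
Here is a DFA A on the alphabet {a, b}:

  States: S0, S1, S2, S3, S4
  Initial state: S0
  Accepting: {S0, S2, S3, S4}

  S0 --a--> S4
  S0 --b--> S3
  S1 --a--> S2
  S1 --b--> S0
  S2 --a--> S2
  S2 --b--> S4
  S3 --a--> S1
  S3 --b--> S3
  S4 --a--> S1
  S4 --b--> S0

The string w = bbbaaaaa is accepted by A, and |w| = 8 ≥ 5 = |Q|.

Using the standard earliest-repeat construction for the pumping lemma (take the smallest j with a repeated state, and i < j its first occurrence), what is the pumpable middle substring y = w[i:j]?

Run of A on w = b b b a a a a a:
  step 0: S0  (start)
  step 1: S3  (read b: S0→S3)
  step 2: S3  (read b: S3→S3)   ← first repeat (S3 seen earlier)
  step 3: S3  (read b: S3→S3)
  step 4: S1  (read a: S3→S1)
  step 5: S2  (read a: S1→S2)
  step 6: S2  (read a: S2→S2)
  step 7: S2  (read a: S2→S2)
  step 8: S2  (read a: S2→S2)

So i = 1, j = 2, giving x = w[0:1] = b, y = w[1:2] = b, z = w[2:8] = baaaaa.
Check: |xy| = 2 ≤ 5 and |y| = 1 ≥ 1. Reading y takes A from S3 back to S3, so every xyⁱz is accepted.

b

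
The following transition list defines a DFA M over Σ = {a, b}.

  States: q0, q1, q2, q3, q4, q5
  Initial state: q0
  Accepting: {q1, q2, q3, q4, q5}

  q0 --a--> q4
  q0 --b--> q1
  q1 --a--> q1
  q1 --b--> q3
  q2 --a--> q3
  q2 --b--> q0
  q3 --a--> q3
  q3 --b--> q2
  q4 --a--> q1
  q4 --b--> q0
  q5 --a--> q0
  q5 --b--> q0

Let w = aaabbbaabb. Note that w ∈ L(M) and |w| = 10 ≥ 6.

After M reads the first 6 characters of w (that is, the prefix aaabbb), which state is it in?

State sequence: q0 -a-> q4 -a-> q1 -a-> q1 -b-> q3 -b-> q2 -b-> q0

After reading 6 characters, M is in state q0.

q0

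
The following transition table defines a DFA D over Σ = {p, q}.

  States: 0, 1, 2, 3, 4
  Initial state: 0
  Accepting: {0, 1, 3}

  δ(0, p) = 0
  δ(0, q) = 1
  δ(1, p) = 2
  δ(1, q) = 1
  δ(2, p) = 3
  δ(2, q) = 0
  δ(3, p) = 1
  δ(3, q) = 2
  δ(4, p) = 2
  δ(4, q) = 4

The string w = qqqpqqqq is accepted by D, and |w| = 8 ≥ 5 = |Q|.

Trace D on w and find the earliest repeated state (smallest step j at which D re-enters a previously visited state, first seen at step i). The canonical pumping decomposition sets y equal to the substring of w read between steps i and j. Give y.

q

State sequence: 0 -q-> 1 -q-> 1 -q-> 1 -p-> 2 -q-> 0 -q-> 1 -q-> 1 -q-> 1
First repeat at step 2: 1 was already visited.

So i = 1, j = 2, giving x = w[0:1] = q, y = w[1:2] = q, z = w[2:8] = qpqqqq.
Check: |xy| = 2 ≤ 5 and |y| = 1 ≥ 1. Reading y takes D from 1 back to 1, so every xyⁱz is accepted.
The DFA has 5 states, so the proof of the pumping lemma guarantees a repeated state among the first 5+1 visited; the segment between the two visits is the pumpable y.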